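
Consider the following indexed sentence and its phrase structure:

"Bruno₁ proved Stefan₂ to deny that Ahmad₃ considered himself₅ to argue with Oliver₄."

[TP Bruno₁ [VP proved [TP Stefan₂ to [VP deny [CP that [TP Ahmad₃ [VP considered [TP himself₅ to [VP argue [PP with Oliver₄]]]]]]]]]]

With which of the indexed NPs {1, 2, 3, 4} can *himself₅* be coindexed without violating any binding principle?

*himself* is an anaphor, so Principle A applies: it must be bound in its binding domain.
Binding domain of *himself₅*: the embedded TP, whose subject is Ahmad₃.
*Bruno₁* c-commands the anaphor but is outside its binding domain → cannot satisfy Principle A.
*Stefan₂* c-commands the anaphor but is outside its binding domain → cannot satisfy Principle A.
*Ahmad₃* c-commands the anaphor within its binding domain → licit binder.
*Oliver₄* does not c-command the anaphor → cannot bind it.

{3}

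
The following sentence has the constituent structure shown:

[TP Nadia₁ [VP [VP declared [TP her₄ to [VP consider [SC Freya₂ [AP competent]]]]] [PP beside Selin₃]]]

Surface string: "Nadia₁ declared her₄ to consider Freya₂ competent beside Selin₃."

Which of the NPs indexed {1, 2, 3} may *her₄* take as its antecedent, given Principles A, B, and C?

*her* is a pronoun, so Principle B applies: it must be free in its binding domain.
Binding domain of *her₄*: the matrix TP, whose subject is Nadia₁.
*Nadia₁* c-commands the pronoun within its binding domain → coindexation would violate Principle B.
*Freya₂*: the pronoun c-commands this R-expression → coindexation would violate Principle C on *Freya₂*.
*Selin₃* and the pronoun do not c-command one another → neither Principle B nor Principle C is at stake; coindexation permitted.

{3}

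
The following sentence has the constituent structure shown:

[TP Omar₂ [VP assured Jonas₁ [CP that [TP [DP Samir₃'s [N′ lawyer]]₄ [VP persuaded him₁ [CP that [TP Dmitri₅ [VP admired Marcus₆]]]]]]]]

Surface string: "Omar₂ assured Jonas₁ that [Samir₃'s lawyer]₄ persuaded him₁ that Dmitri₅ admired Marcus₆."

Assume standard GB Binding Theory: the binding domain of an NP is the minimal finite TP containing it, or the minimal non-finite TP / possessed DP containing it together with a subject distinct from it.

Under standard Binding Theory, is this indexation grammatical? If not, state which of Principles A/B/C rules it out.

The two coindexed NPs are *Jonas₁* and *him₁*.
*him₁* is a pronoun; its binding domain is the embedded TP, whose subject is [Samir₃'s lawyer]₄. Within that domain it is c-commanded only by *[Samir₃'s lawyer]₄*, which carries a different index — the pronoun is free locally, so Principle B holds.
*Jonas₁* is an R-expression; *him₁* does not c-command it, and no other NP shares its index, so Principle C is satisfied.
All principles are respected.

grammatical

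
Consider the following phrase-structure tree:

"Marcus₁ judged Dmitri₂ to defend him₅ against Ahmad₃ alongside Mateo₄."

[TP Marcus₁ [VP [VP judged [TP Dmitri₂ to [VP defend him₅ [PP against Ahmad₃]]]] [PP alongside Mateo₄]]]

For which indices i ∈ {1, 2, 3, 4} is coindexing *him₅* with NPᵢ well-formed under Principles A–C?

*him* is a pronoun, so Principle B applies: it must be free in its binding domain.
Binding domain of *him₅*: the embedded TP, whose subject is Dmitri₂.
*Marcus₁* c-commands the pronoun but from outside its binding domain, and is not c-commanded by it → coindexation permitted.
*Dmitri₂* c-commands the pronoun within its binding domain → coindexation would violate Principle B.
*Ahmad₃*: the pronoun c-commands this R-expression → coindexation would violate Principle C on *Ahmad₃*.
*Mateo₄* and the pronoun do not c-command one another → neither Principle B nor Principle C is at stake; coindexation permitted.

{1, 4}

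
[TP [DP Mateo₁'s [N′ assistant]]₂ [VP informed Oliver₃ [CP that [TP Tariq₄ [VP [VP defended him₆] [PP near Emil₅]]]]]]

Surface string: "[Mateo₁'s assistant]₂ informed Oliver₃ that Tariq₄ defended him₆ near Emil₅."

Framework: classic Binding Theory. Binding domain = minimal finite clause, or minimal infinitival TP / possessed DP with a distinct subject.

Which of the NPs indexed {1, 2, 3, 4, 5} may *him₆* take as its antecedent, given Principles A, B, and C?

*him* is a pronoun, so Principle B applies: it must be free in its binding domain.
Binding domain of *him₆*: the embedded TP, whose subject is Tariq₄.
*Mateo₁* and the pronoun do not c-command one another → neither Principle B nor Principle C is at stake; coindexation permitted.
*[Mateo₁'s assistant]₂* c-commands the pronoun but from outside its binding domain, and is not c-commanded by it → coindexation permitted.
*Oliver₃* c-commands the pronoun but from outside its binding domain, and is not c-commanded by it → coindexation permitted.
*Tariq₄* c-commands the pronoun within its binding domain → coindexation would violate Principle B.
*Emil₅* and the pronoun do not c-command one another → neither Principle B nor Principle C is at stake; coindexation permitted.

{1, 2, 3, 5}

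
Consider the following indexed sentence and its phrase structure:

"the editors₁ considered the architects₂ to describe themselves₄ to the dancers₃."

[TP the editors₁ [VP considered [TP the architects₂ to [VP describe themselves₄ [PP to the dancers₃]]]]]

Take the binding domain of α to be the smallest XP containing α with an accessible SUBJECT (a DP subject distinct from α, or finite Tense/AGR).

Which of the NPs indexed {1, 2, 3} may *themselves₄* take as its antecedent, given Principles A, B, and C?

*themselves* is an anaphor, so Principle A applies: it must be bound in its binding domain.
Binding domain of *themselves₄*: the embedded TP, whose subject is the architects₂.
*the editors₁* c-commands the anaphor but is outside its binding domain → cannot satisfy Principle A.
*the architects₂* c-commands the anaphor within its binding domain → licit binder.
*the dancers₃* does not c-command the anaphor → cannot bind it.

{2}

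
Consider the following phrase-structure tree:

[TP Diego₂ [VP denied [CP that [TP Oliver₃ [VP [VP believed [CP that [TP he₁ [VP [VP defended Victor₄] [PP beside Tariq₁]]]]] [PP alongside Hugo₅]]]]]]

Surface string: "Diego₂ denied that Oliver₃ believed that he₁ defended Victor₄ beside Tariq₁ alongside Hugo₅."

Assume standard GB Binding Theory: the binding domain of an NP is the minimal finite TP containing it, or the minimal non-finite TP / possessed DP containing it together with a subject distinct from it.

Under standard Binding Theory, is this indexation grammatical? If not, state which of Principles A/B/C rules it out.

Principle C

The two coindexed NPs are *he₁* and *Tariq₁*.
*Tariq₁* is an R-expression. Principle C requires it to be free everywhere.
*he₁* c-commands it and carries the same index.
The R-expression is bound → Principle C violation.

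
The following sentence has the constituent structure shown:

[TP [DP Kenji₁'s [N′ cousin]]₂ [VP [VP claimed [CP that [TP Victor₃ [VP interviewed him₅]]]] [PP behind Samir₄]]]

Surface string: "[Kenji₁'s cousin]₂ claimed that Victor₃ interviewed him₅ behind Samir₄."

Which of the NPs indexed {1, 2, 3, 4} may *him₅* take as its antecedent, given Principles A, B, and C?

*him* is a pronoun, so Principle B applies: it must be free in its binding domain.
Binding domain of *him₅*: the embedded TP, whose subject is Victor₃.
*Kenji₁* and the pronoun do not c-command one another → neither Principle B nor Principle C is at stake; coindexation permitted.
*[Kenji₁'s cousin]₂* c-commands the pronoun but from outside its binding domain, and is not c-commanded by it → coindexation permitted.
*Victor₃* c-commands the pronoun within its binding domain → coindexation would violate Principle B.
*Samir₄* and the pronoun do not c-command one another → neither Principle B nor Principle C is at stake; coindexation permitted.

{1, 2, 4}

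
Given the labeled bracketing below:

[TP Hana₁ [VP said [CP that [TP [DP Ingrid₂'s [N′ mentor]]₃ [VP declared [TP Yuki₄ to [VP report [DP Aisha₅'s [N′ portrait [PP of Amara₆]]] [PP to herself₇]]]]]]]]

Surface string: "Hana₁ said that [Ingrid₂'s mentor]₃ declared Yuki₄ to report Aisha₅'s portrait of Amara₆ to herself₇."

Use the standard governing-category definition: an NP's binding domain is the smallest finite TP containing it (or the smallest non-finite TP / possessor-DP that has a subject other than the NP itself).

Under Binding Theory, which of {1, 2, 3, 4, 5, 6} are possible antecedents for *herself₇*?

*herself* is an anaphor, so Principle A applies: it must be bound in its binding domain.
Binding domain of *herself₇*: the embedded TP, whose subject is Yuki₄.
*Hana₁* c-commands the anaphor but is outside its binding domain → cannot satisfy Principle A.
*Ingrid₂* does not c-command the anaphor → cannot bind it.
*[Ingrid₂'s mentor]₃* c-commands the anaphor but is outside its binding domain → cannot satisfy Principle A.
*Yuki₄* c-commands the anaphor within its binding domain → licit binder.
*Aisha₅* does not c-command the anaphor → cannot bind it.
*Amara₆* does not c-command the anaphor → cannot bind it.

{4}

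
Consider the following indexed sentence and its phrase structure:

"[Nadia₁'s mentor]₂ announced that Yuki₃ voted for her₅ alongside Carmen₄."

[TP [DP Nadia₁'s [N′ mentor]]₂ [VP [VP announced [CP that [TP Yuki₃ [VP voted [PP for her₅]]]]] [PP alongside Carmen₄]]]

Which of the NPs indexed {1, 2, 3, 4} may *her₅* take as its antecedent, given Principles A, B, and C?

*her* is a pronoun, so Principle B applies: it must be free in its binding domain.
Binding domain of *her₅*: the embedded TP, whose subject is Yuki₃.
*Nadia₁* and the pronoun do not c-command one another → neither Principle B nor Principle C is at stake; coindexation permitted.
*[Nadia₁'s mentor]₂* c-commands the pronoun but from outside its binding domain, and is not c-commanded by it → coindexation permitted.
*Yuki₃* c-commands the pronoun within its binding domain → coindexation would violate Principle B.
*Carmen₄* and the pronoun do not c-command one another → neither Principle B nor Principle C is at stake; coindexation permitted.

{1, 2, 4}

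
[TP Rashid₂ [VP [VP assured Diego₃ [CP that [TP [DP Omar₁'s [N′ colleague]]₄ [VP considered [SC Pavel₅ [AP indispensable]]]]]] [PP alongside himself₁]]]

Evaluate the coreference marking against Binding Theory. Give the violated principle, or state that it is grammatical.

Principle A

The two coindexed NPs are *Omar₁* and *himself₁*.
*himself₁* is an anaphor. Principle A requires it to be bound within its binding domain — the matrix TP, whose subject is Rashid₂.
Within that domain it is c-commanded by *Rashid₂*, which does not share its index.
*Omar₁* does not c-command the anaphor at all.
The anaphor is unbound in its domain → Principle A violation.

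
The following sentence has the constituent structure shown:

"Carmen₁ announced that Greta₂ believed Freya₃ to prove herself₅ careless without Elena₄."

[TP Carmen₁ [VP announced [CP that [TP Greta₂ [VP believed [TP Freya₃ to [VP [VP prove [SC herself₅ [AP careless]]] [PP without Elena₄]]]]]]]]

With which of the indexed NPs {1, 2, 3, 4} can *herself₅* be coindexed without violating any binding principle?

{3}

*herself* is an anaphor, so Principle A applies: it must be bound in its binding domain.
Binding domain of *herself₅*: the embedded TP, whose subject is Freya₃.
*Carmen₁* c-commands the anaphor but is outside its binding domain → cannot satisfy Principle A.
*Greta₂* c-commands the anaphor but is outside its binding domain → cannot satisfy Principle A.
*Freya₃* c-commands the anaphor within its binding domain → licit binder.
*Elena₄* does not c-command the anaphor → cannot bind it.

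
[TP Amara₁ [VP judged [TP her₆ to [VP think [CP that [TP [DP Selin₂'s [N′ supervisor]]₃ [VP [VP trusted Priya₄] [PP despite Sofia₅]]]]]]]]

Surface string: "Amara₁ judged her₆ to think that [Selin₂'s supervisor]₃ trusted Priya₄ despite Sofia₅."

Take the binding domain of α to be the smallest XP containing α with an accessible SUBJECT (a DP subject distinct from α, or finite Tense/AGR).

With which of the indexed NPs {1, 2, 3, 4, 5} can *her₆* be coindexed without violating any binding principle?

none

*her* is a pronoun, so Principle B applies: it must be free in its binding domain.
Binding domain of *her₆*: the matrix TP, whose subject is Amara₁.
*Amara₁* c-commands the pronoun within its binding domain → coindexation would violate Principle B.
*Selin₂*: the pronoun c-commands this R-expression → coindexation would violate Principle C on *Selin₂*.
*[Selin₂'s supervisor]₃*: the pronoun c-commands this R-expression → coindexation would violate Principle C on *[Selin₂'s supervisor]₃*.
*Priya₄*: the pronoun c-commands this R-expression → coindexation would violate Principle C on *Priya₄*.
*Sofia₅*: the pronoun c-commands this R-expression → coindexation would violate Principle C on *Sofia₅*.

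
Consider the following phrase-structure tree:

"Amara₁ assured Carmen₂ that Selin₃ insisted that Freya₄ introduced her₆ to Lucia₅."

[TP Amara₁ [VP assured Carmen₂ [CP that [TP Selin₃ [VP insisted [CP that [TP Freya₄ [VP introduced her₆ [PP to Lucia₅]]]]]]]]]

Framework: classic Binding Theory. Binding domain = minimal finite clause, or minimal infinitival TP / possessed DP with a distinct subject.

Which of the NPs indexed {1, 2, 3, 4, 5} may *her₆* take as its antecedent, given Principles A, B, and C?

*her* is a pronoun, so Principle B applies: it must be free in its binding domain.
Binding domain of *her₆*: the embedded TP, whose subject is Freya₄.
*Amara₁* c-commands the pronoun but from outside its binding domain, and is not c-commanded by it → coindexation permitted.
*Carmen₂* c-commands the pronoun but from outside its binding domain, and is not c-commanded by it → coindexation permitted.
*Selin₃* c-commands the pronoun but from outside its binding domain, and is not c-commanded by it → coindexation permitted.
*Freya₄* c-commands the pronoun within its binding domain → coindexation would violate Principle B.
*Lucia₅*: the pronoun c-commands this R-expression → coindexation would violate Principle C on *Lucia₅*.

{1, 2, 3}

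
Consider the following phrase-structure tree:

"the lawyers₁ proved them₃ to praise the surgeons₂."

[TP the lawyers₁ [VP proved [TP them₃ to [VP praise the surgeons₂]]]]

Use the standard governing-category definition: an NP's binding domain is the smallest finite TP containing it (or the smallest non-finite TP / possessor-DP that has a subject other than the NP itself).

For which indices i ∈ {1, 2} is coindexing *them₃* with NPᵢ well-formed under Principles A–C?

*them* is a pronoun, so Principle B applies: it must be free in its binding domain.
Binding domain of *them₃*: the matrix TP, whose subject is the lawyers₁.
*the lawyers₁* c-commands the pronoun within its binding domain → coindexation would violate Principle B.
*the surgeons₂*: the pronoun c-commands this R-expression → coindexation would violate Principle C on *the surgeons₂*.

none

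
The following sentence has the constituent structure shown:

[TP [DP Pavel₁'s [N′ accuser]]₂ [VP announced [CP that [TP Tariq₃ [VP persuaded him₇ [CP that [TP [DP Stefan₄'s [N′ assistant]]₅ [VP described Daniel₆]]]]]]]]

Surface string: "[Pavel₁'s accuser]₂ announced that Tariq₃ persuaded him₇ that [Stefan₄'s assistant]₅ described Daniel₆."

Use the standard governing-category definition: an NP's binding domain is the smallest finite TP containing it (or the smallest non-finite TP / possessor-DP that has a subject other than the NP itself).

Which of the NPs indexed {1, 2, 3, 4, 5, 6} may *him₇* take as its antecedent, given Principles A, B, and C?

{1, 2}

*him* is a pronoun, so Principle B applies: it must be free in its binding domain.
Binding domain of *him₇*: the embedded TP, whose subject is Tariq₃.
*Pavel₁* and the pronoun do not c-command one another → neither Principle B nor Principle C is at stake; coindexation permitted.
*[Pavel₁'s accuser]₂* c-commands the pronoun but from outside its binding domain, and is not c-commanded by it → coindexation permitted.
*Tariq₃* c-commands the pronoun within its binding domain → coindexation would violate Principle B.
*Stefan₄*: the pronoun c-commands this R-expression → coindexation would violate Principle C on *Stefan₄*.
*[Stefan₄'s assistant]₅*: the pronoun c-commands this R-expression → coindexation would violate Principle C on *[Stefan₄'s assistant]₅*.
*Daniel₆*: the pronoun c-commands this R-expression → coindexation would violate Principle C on *Daniel₆*.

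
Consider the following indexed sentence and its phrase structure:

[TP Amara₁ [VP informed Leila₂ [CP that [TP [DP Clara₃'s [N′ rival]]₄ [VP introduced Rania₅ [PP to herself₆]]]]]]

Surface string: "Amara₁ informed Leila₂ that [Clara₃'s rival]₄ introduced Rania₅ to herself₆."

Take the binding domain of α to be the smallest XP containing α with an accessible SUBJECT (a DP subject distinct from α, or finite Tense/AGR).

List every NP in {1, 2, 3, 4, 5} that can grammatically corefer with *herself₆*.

{4, 5}

*herself* is an anaphor, so Principle A applies: it must be bound in its binding domain.
Binding domain of *herself₆*: the embedded TP, whose subject is [Clara₃'s rival]₄.
*Amara₁* c-commands the anaphor but is outside its binding domain → cannot satisfy Principle A.
*Leila₂* c-commands the anaphor but is outside its binding domain → cannot satisfy Principle A.
*Clara₃* does not c-command the anaphor → cannot bind it.
*[Clara₃'s rival]₄* c-commands the anaphor within its binding domain → licit binder.
*Rania₅* c-commands the anaphor within its binding domain → licit binder.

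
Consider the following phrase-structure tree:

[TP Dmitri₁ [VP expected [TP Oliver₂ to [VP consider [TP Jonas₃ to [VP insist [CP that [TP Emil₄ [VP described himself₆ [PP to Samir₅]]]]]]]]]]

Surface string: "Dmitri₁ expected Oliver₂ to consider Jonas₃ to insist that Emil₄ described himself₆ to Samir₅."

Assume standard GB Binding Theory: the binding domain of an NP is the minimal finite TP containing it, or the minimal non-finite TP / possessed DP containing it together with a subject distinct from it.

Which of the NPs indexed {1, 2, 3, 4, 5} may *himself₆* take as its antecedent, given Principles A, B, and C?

*himself* is an anaphor, so Principle A applies: it must be bound in its binding domain.
Binding domain of *himself₆*: the embedded TP, whose subject is Emil₄.
*Dmitri₁* c-commands the anaphor but is outside its binding domain → cannot satisfy Principle A.
*Oliver₂* c-commands the anaphor but is outside its binding domain → cannot satisfy Principle A.
*Jonas₃* c-commands the anaphor but is outside its binding domain → cannot satisfy Principle A.
*Emil₄* c-commands the anaphor within its binding domain → licit binder.
*Samir₅* does not c-command the anaphor → cannot bind it.

{4}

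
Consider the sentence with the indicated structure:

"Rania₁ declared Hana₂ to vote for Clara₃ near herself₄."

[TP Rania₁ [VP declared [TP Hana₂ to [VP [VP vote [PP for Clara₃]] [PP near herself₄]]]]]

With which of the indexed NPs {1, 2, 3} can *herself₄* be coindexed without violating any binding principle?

{2}

*herself* is an anaphor, so Principle A applies: it must be bound in its binding domain.
Binding domain of *herself₄*: the embedded TP, whose subject is Hana₂.
*Rania₁* c-commands the anaphor but is outside its binding domain → cannot satisfy Principle A.
*Hana₂* c-commands the anaphor within its binding domain → licit binder.
*Clara₃* does not c-command the anaphor → cannot bind it.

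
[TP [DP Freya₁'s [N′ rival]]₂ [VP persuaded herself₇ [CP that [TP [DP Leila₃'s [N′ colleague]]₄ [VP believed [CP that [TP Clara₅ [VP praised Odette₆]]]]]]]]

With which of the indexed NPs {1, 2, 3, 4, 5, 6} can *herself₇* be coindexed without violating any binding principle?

{2}

*herself* is an anaphor, so Principle A applies: it must be bound in its binding domain.
Binding domain of *herself₇*: the matrix TP, whose subject is [Freya₁'s rival]₂.
*Freya₁* does not c-command the anaphor → cannot bind it.
*[Freya₁'s rival]₂* c-commands the anaphor within its binding domain → licit binder.
*Leila₃* does not c-command the anaphor → cannot bind it.
*[Leila₃'s colleague]₄* does not c-command the anaphor → cannot bind it.
*Clara₅* does not c-command the anaphor → cannot bind it.
*Odette₆* does not c-command the anaphor → cannot bind it.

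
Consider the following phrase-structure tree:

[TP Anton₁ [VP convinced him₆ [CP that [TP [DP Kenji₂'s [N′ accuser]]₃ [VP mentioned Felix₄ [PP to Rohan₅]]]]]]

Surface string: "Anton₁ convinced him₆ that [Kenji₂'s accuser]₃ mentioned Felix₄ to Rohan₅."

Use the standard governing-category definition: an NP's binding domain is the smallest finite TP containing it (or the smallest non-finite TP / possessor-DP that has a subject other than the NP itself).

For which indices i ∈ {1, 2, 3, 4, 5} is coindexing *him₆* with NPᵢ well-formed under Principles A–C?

*him* is a pronoun, so Principle B applies: it must be free in its binding domain.
Binding domain of *him₆*: the matrix TP, whose subject is Anton₁.
*Anton₁* c-commands the pronoun within its binding domain → coindexation would violate Principle B.
*Kenji₂*: the pronoun c-commands this R-expression → coindexation would violate Principle C on *Kenji₂*.
*[Kenji₂'s accuser]₃*: the pronoun c-commands this R-expression → coindexation would violate Principle C on *[Kenji₂'s accuser]₃*.
*Felix₄*: the pronoun c-commands this R-expression → coindexation would violate Principle C on *Felix₄*.
*Rohan₅*: the pronoun c-commands this R-expression → coindexation would violate Principle C on *Rohan₅*.

none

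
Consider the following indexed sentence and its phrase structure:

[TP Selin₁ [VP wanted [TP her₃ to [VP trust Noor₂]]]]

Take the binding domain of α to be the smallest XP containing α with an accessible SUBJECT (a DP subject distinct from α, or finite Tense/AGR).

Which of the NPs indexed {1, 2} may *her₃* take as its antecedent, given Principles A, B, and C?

none

*her* is a pronoun, so Principle B applies: it must be free in its binding domain.
Binding domain of *her₃*: the matrix TP, whose subject is Selin₁.
*Selin₁* c-commands the pronoun within its binding domain → coindexation would violate Principle B.
*Noor₂*: the pronoun c-commands this R-expression → coindexation would violate Principle C on *Noor₂*.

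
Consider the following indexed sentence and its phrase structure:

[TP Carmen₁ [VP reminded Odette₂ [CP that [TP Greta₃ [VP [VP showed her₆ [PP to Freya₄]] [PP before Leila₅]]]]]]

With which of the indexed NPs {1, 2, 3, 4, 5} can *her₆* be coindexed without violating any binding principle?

{1, 2, 5}

*her* is a pronoun, so Principle B applies: it must be free in its binding domain.
Binding domain of *her₆*: the embedded TP, whose subject is Greta₃.
*Carmen₁* c-commands the pronoun but from outside its binding domain, and is not c-commanded by it → coindexation permitted.
*Odette₂* c-commands the pronoun but from outside its binding domain, and is not c-commanded by it → coindexation permitted.
*Greta₃* c-commands the pronoun within its binding domain → coindexation would violate Principle B.
*Freya₄*: the pronoun c-commands this R-expression → coindexation would violate Principle C on *Freya₄*.
*Leila₅* and the pronoun do not c-command one another → neither Principle B nor Principle C is at stake; coindexation permitted.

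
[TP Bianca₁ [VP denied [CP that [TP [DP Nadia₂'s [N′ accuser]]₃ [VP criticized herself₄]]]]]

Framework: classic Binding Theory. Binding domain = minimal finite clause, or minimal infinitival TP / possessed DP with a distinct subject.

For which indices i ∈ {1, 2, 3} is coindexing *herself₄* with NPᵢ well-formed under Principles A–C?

{3}

*herself* is an anaphor, so Principle A applies: it must be bound in its binding domain.
Binding domain of *herself₄*: the embedded TP, whose subject is [Nadia₂'s accuser]₃.
*Bianca₁* c-commands the anaphor but is outside its binding domain → cannot satisfy Principle A.
*Nadia₂* does not c-command the anaphor → cannot bind it.
*[Nadia₂'s accuser]₃* c-commands the anaphor within its binding domain → licit binder.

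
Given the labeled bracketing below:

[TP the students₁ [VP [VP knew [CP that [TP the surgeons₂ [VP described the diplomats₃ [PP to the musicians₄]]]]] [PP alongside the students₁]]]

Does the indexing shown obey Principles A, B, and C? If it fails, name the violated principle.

The two coindexed NPs are *the students₁* (the lower occurrence) and *the students₁* (the higher occurrence).
*the students₁* (the lower occurrence) is an R-expression. Principle C requires it to be free everywhere.
*the students₁* (the higher occurrence) c-commands it and carries the same index.
The R-expression is bound → Principle C violation.

Principle C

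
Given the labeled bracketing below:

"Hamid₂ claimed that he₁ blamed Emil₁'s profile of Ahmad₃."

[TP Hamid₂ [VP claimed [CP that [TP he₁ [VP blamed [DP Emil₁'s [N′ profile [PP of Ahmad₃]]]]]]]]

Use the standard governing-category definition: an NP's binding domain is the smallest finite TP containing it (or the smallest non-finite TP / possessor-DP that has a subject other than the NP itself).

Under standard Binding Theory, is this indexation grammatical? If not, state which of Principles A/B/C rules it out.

The two coindexed NPs are *he₁* and *Emil₁*.
*Emil₁* is an R-expression. Principle C requires it to be free everywhere.
*he₁* c-commands it and carries the same index.
The R-expression is bound → Principle C violation.

Principle C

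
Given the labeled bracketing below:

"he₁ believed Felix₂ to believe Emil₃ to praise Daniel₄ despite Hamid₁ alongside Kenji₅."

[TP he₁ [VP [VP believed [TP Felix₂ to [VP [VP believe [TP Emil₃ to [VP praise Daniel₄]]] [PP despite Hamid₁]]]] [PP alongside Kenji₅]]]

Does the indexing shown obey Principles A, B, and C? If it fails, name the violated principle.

Principle C

The two coindexed NPs are *he₁* and *Hamid₁*.
*Hamid₁* is an R-expression. Principle C requires it to be free everywhere.
*he₁* c-commands it and carries the same index.
The R-expression is bound → Principle C violation.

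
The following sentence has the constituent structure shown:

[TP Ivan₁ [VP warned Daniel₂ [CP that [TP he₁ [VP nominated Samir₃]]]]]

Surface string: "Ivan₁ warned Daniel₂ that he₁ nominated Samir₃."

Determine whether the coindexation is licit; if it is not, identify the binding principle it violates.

grammatical

The two coindexed NPs are *Ivan₁* and *he₁*.
*he₁* is a pronoun; nothing c-commands it within its binding domain (the embedded TP.), so Principle B holds trivially.
*Ivan₁* is an R-expression; *he₁* does not c-command it, and no other NP shares its index, so Principle C is satisfied.
All principles are respected.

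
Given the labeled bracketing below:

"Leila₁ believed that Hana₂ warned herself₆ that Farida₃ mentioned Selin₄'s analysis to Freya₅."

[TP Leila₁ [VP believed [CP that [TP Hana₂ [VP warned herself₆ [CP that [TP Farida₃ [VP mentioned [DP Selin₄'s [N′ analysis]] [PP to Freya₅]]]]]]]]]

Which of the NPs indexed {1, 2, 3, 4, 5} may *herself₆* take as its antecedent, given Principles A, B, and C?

{2}

*herself* is an anaphor, so Principle A applies: it must be bound in its binding domain.
Binding domain of *herself₆*: the embedded TP, whose subject is Hana₂.
*Leila₁* c-commands the anaphor but is outside its binding domain → cannot satisfy Principle A.
*Hana₂* c-commands the anaphor within its binding domain → licit binder.
*Farida₃* does not c-command the anaphor → cannot bind it.
*Selin₄* does not c-command the anaphor → cannot bind it.
*Freya₅* does not c-command the anaphor → cannot bind it.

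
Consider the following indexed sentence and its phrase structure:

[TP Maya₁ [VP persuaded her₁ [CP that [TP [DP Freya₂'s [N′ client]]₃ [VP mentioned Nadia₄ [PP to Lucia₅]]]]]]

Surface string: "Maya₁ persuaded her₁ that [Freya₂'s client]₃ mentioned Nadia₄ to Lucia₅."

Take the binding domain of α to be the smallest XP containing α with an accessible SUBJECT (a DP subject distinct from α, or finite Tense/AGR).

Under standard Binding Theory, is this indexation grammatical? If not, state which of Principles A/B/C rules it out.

The two coindexed NPs are *Maya₁* and *her₁*.
*her₁* is a pronoun. Its binding domain is the matrix TP, whose subject is Maya₁.
*Maya₁* c-commands it within that domain and carries the same index.
The pronoun is locally bound → Principle B violation.

Principle B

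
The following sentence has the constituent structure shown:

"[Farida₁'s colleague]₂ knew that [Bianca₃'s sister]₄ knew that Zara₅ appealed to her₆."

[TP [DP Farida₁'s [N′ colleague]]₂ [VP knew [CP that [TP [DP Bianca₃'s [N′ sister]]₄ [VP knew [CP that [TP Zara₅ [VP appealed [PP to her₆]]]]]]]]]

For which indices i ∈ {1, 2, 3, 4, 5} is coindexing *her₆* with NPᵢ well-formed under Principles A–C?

*her* is a pronoun, so Principle B applies: it must be free in its binding domain.
Binding domain of *her₆*: the embedded TP, whose subject is Zara₅.
*Farida₁* and the pronoun do not c-command one another → neither Principle B nor Principle C is at stake; coindexation permitted.
*[Farida₁'s colleague]₂* c-commands the pronoun but from outside its binding domain, and is not c-commanded by it → coindexation permitted.
*Bianca₃* and the pronoun do not c-command one another → neither Principle B nor Principle C is at stake; coindexation permitted.
*[Bianca₃'s sister]₄* c-commands the pronoun but from outside its binding domain, and is not c-commanded by it → coindexation permitted.
*Zara₅* c-commands the pronoun within its binding domain → coindexation would violate Principle B.

{1, 2, 3, 4}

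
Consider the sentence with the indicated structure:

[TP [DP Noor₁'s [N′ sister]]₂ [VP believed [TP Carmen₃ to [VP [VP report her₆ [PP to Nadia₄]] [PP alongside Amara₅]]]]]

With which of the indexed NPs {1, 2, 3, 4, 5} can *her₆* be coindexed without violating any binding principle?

*her* is a pronoun, so Principle B applies: it must be free in its binding domain.
Binding domain of *her₆*: the embedded TP, whose subject is Carmen₃.
*Noor₁* and the pronoun do not c-command one another → neither Principle B nor Principle C is at stake; coindexation permitted.
*[Noor₁'s sister]₂* c-commands the pronoun but from outside its binding domain, and is not c-commanded by it → coindexation permitted.
*Carmen₃* c-commands the pronoun within its binding domain → coindexation would violate Principle B.
*Nadia₄*: the pronoun c-commands this R-expression → coindexation would violate Principle C on *Nadia₄*.
*Amara₅* and the pronoun do not c-command one another → neither Principle B nor Principle C is at stake; coindexation permitted.

{1, 2, 5}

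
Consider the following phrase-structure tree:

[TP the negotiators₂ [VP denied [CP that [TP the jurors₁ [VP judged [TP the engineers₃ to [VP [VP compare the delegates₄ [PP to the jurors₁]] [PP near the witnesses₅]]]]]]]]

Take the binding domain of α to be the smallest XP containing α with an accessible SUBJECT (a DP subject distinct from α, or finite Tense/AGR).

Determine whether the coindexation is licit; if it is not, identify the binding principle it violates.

Principle C

The two coindexed NPs are *the jurors₁* (the lower occurrence) and *the jurors₁* (the higher occurrence).
*the jurors₁* (the lower occurrence) is an R-expression. Principle C requires it to be free everywhere.
*the jurors₁* (the higher occurrence) c-commands it and carries the same index.
The R-expression is bound → Principle C violation.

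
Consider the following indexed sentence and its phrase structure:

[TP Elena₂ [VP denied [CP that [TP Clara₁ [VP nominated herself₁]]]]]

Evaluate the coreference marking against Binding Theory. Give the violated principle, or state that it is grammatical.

grammatical

The two coindexed NPs are *Clara₁* and *herself₁*.
*herself₁* is an anaphor; its binding domain is the embedded TP, whose subject is Clara₁. *Clara₁* c-commands it within that domain and shares its index, so Principle A is satisfied.
*Clara₁* is an R-expression; *herself₁* does not c-command it, and no other NP shares its index, so Principle C is satisfied.
All principles are respected.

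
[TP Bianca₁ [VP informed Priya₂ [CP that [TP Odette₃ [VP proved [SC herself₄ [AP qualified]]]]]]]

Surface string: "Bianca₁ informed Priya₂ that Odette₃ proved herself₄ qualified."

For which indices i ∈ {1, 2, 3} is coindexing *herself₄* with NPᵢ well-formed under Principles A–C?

*herself* is an anaphor, so Principle A applies: it must be bound in its binding domain.
Binding domain of *herself₄*: the embedded TP, whose subject is Odette₃.
*Bianca₁* c-commands the anaphor but is outside its binding domain → cannot satisfy Principle A.
*Priya₂* c-commands the anaphor but is outside its binding domain → cannot satisfy Principle A.
*Odette₃* c-commands the anaphor within its binding domain → licit binder.

{3}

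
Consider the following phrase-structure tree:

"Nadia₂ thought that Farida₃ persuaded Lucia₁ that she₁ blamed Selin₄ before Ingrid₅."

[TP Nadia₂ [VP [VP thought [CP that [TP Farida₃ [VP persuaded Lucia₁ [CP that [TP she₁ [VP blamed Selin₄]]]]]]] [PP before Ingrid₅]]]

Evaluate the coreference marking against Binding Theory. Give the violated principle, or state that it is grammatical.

grammatical

The two coindexed NPs are *Lucia₁* and *she₁*.
*she₁* is a pronoun; nothing c-commands it within its binding domain (the embedded TP.), so Principle B holds trivially.
*Lucia₁* is an R-expression; *she₁* does not c-command it, and no other NP shares its index, so Principle C is satisfied.
All principles are respected.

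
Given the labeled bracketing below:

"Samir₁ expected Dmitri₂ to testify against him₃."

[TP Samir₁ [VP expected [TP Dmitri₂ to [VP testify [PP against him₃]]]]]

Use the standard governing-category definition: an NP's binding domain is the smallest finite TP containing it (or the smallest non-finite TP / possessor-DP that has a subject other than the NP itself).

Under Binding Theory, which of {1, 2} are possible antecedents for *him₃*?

*him* is a pronoun, so Principle B applies: it must be free in its binding domain.
Binding domain of *him₃*: the embedded TP, whose subject is Dmitri₂.
*Samir₁* c-commands the pronoun but from outside its binding domain, and is not c-commanded by it → coindexation permitted.
*Dmitri₂* c-commands the pronoun within its binding domain → coindexation would violate Principle B.

{1}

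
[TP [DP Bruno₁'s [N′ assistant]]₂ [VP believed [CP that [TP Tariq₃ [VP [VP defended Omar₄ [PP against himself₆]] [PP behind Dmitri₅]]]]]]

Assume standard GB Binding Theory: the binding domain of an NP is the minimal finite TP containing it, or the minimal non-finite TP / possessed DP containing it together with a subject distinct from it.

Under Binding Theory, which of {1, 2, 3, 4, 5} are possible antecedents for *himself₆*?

*himself* is an anaphor, so Principle A applies: it must be bound in its binding domain.
Binding domain of *himself₆*: the embedded TP, whose subject is Tariq₃.
*Bruno₁* does not c-command the anaphor → cannot bind it.
*[Bruno₁'s assistant]₂* c-commands the anaphor but is outside its binding domain → cannot satisfy Principle A.
*Tariq₃* c-commands the anaphor within its binding domain → licit binder.
*Omar₄* c-commands the anaphor within its binding domain → licit binder.
*Dmitri₅* does not c-command the anaphor → cannot bind it.

{3, 4}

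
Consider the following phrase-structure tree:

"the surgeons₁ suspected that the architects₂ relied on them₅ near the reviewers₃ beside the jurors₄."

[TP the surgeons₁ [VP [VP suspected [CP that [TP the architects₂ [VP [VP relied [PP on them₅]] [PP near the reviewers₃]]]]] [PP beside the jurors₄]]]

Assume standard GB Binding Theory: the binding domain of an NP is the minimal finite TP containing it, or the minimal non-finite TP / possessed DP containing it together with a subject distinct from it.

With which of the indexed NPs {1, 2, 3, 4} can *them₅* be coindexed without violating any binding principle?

{1, 3, 4}

*them* is a pronoun, so Principle B applies: it must be free in its binding domain.
Binding domain of *them₅*: the embedded TP, whose subject is the architects₂.
*the surgeons₁* c-commands the pronoun but from outside its binding domain, and is not c-commanded by it → coindexation permitted.
*the architects₂* c-commands the pronoun within its binding domain → coindexation would violate Principle B.
*the reviewers₃* and the pronoun do not c-command one another → neither Principle B nor Principle C is at stake; coindexation permitted.
*the jurors₄* and the pronoun do not c-command one another → neither Principle B nor Principle C is at stake; coindexation permitted.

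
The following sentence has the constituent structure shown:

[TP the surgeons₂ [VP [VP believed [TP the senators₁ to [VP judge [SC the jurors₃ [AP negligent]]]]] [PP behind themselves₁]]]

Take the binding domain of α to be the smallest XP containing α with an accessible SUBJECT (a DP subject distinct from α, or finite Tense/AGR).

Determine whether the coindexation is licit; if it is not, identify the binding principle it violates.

Principle A

The two coindexed NPs are *the senators₁* and *themselves₁*.
*themselves₁* is an anaphor. Principle A requires it to be bound within its binding domain — the matrix TP, whose subject is the surgeons₂.
Within that domain it is c-commanded by *the surgeons₂*, which does not share its index.
*the senators₁* does not c-command the anaphor at all.
The anaphor is unbound in its domain → Principle A violation.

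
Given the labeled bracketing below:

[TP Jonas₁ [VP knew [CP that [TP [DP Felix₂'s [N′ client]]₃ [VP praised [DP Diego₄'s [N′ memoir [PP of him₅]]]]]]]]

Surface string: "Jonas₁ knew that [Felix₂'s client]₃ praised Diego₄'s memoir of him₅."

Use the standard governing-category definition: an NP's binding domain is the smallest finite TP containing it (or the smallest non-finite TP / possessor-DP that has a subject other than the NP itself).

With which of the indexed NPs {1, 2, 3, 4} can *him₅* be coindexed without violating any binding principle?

*him* is a pronoun, so Principle B applies: it must be free in its binding domain.
Binding domain of *him₅*: the possessed DP, whose subject is Diego₄.
*Jonas₁* c-commands the pronoun but from outside its binding domain, and is not c-commanded by it → coindexation permitted.
*Felix₂* and the pronoun do not c-command one another → neither Principle B nor Principle C is at stake; coindexation permitted.
*[Felix₂'s client]₃* c-commands the pronoun but from outside its binding domain, and is not c-commanded by it → coindexation permitted.
*Diego₄* c-commands the pronoun within its binding domain → coindexation would violate Principle B.

{1, 2, 3}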